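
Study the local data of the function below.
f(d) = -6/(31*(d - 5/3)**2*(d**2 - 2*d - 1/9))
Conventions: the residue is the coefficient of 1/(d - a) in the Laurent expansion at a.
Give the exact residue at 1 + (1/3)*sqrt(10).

The residue is -9/31 - (63/620)*sqrt(10).

The factor d**2 - 2*d - 1/9 splits as (d - a)(d - a') with a = 1 + (1/3)*sqrt(10), a' = 1 - (1/3)*sqrt(10). At the order-1 pole a set g(d) = (d - a)*f(d) = [-6/(31*(d - 5/3)**2)] / (d - a').
Simple pole: residue = g(a) at a = 1 + (1/3)*sqrt(10), which is -9/31 - (63/620)*sqrt(10).


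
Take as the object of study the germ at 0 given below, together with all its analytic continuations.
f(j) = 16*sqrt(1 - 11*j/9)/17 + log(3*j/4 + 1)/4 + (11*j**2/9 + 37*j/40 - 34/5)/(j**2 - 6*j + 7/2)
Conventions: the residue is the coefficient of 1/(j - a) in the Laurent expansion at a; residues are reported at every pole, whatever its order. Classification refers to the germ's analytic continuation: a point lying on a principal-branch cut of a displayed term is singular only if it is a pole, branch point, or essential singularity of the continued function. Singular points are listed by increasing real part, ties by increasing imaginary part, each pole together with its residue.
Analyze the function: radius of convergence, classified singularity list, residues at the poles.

Radius of convergence at 0: 3 - (1/2)*sqrt(22).
At -4/3: a logarithmic branch point.
At 3 - (1/2)*sqrt(22): a pole of order 1; residue 991/240 - (4931/7920)*sqrt(22).
At 9/11: an algebraic (square-root) branch point.
At 3 + (1/2)*sqrt(22): a pole of order 1; residue 991/240 + (4931/7920)*sqrt(22).

Denominator factor (j**2 - 6*j + 7/2): discriminant 22, real irrational roots 3 + (1/2)*sqrt(22) and 3 - (1/2)*sqrt(22); poles of order 1, moduli 3 + (1/2)*sqrt(22) and 3 - (1/2)*sqrt(22).
Branch term (16/17)*sqrt(1 - j/(9/11)): its argument vanishes at j = 9/11, a square-root branch point, modulus 9/11.
Branch term (1/4)*log(1 - j/(-4/3)): its argument vanishes at j = -4/3, a logarithmic branch point, modulus 4/3.
The radius of convergence is the smallest modulus among the singular points: 3 - (1/2)*sqrt(22).
The branch terms are analytic at 3 - (1/2)*sqrt(22) and contribute nothing to the residue; only the rational part matters.
The factor j**2 - 6*j + 7/2 splits as (j - a)(j - a') with a = 3 - (1/2)*sqrt(22), a' = 3 + (1/2)*sqrt(22). At the order-1 pole a set g(j) = (j - a)*(rational part) = [11*j**2/9 + 37*j/40 - 34/5] / (j - a').
Simple pole: residue = g(a) at a = 3 - (1/2)*sqrt(22), which is 991/240 - (4931/7920)*sqrt(22).
The branch terms are analytic at 3 + (1/2)*sqrt(22) and contribute nothing to the residue; only the rational part matters.
The factor j**2 - 6*j + 7/2 splits as (j - a)(j - a') with a = 3 + (1/2)*sqrt(22), a' = 3 - (1/2)*sqrt(22). At the order-1 pole a set g(j) = (j - a)*(rational part) = [11*j**2/9 + 37*j/40 - 34/5] / (j - a').
Simple pole: residue = g(a) at a = 3 + (1/2)*sqrt(22), which is 991/240 + (4931/7920)*sqrt(22).
List the singular points by increasing real part (a conjugate pair: the negative imaginary part first).


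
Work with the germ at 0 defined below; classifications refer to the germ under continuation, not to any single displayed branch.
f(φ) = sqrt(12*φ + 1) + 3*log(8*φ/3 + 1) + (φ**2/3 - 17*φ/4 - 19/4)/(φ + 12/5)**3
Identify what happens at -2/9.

The point is a regular point.

Denominator factors: φ + 12/5 = 98/45 at φ = -2/9 — none vanishes.
Branch term sqrt(1 - φ/(-1/12)): argument at -2/9 is -5/3, nonzero, so -2/9 is not its branch point (a point on a principal cut is still regular for the continued germ).
Branch term log(1 - φ/(-3/8)): argument at -2/9 is 11/27, nonzero, so -2/9 is not its branch point (a point on a principal cut is still regular for the continued germ).
So the germ continues analytically to -2/9.


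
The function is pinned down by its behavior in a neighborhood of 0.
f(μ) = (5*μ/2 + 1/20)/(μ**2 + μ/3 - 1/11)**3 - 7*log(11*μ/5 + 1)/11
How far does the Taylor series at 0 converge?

The radius of convergence is -1/6 + (1/66)*sqrt(517).

Denominator factor (μ**2 + μ/3 - 1/11)^3: discriminant 47/99, real irrational roots -1/6 + (1/66)*sqrt(517) and -1/6 - (1/66)*sqrt(517); poles of order 3, moduli -1/6 + (1/66)*sqrt(517) and 1/6 + (1/66)*sqrt(517).
Branch term (-7/11)*log(1 - μ/(-5/11)): its argument vanishes at μ = -5/11, a logarithmic branch point, modulus 5/11.
The radius of convergence is the smallest modulus among the singular points: -1/6 + (1/66)*sqrt(517).


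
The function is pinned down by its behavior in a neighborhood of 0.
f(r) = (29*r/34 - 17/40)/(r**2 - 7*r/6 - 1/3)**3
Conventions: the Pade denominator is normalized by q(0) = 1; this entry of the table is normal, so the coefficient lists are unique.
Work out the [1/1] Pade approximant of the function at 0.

Taylor coefficients needed (expand at 0): a_0 = 459/40, a_1 = -195183/1360, a_2 = 323271/272.
Write the denominator as Q(r) = 1 + q1*r. Requiring Q*f - P = O(r^3) with deg P <= 1 kills the coefficients of r^2..r^2 in Q*f:
  r^2: a_2 + q1*a_1 = 0, i.e. 323271/272 + (-195183/1360)*q1 = 0.
Solving this linear system: q1 = 59865/7229.
The numerator is Q*f truncated at degree 1: P0 = a_0 = 459/40; P1 = a_1 + q1*a_0 = -476724717/9831440.

The Pade approximant has numerator coefficients [459/40, -476724717/9831440]; denominator coefficients [1, 59865/7229].


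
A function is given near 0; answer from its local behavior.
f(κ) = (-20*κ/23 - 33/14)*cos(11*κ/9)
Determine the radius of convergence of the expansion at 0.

The radius of convergence is infinite.

The factor cos(11*κ/9) is entire and contributes no finite singular point.
The polynomial part has no poles.
No finite singular points: the Taylor series at 0 converges everywhere.


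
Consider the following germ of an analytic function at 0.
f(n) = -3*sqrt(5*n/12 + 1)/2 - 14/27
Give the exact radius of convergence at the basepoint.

The radius of convergence is 12/5.

Branch term (-3/2)*sqrt(1 - n/(-12/5)): its argument vanishes at n = -12/5, a square-root branch point, modulus 12/5.
The radius of convergence is the smallest modulus among the singular points: 12/5.


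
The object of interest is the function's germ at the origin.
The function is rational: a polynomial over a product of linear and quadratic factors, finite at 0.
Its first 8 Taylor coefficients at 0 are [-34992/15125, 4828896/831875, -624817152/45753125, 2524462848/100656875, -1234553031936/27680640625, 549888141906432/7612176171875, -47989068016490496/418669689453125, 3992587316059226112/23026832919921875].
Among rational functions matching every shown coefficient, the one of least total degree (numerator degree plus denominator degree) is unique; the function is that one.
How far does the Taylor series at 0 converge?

The radius of convergence is 5/6.

No rational of total degree below 4 reproduces all 8 coefficients; solving the [0/4] Pade equations on them gives f(χ) = 27/(22*(χ - 11/12)*(χ + 5/6)**3), whose expansion matches every shown term.
Denominator factor (χ - 11/12): pole of order 1 at 11/12, modulus 11/12.
Denominator factor (χ + 5/6)^3: pole of order 3 at -5/6, modulus 5/6.
The radius of convergence is the smallest modulus among the singular points: 5/6.


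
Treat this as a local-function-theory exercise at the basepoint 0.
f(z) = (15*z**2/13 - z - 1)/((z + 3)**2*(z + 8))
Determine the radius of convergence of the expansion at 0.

The radius of convergence is 3.

Denominator factor (z + 8): pole of order 1 at -8, modulus 8.
Denominator factor (z + 3)^2: pole of order 2 at -3, modulus 3.
The radius of convergence is the smallest modulus among the singular points: 3.


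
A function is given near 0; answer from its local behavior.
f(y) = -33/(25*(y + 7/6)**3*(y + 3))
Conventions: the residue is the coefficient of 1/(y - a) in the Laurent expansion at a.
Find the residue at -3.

At the order-1 pole -3 set g(y) = (y - (-3))*f(y) = -33/(25*(y + 7/6)**3).
Simple pole: residue = g(a) at a = -3, which is 648/3025.

The residue is 648/3025.


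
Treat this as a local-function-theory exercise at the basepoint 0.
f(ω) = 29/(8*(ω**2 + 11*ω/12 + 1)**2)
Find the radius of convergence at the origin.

Denominator factor (ω**2 + 11*ω/12 + 1)^2: discriminant -455/144, complex-conjugate roots (-11/24) + ((1/24)*sqrt(455))*i and (-11/24) - ((1/24)*sqrt(455))*i; poles of order 2, moduli 1 and 1.
The radius of convergence is the smallest modulus among the singular points: 1.

The radius of convergence is 1.


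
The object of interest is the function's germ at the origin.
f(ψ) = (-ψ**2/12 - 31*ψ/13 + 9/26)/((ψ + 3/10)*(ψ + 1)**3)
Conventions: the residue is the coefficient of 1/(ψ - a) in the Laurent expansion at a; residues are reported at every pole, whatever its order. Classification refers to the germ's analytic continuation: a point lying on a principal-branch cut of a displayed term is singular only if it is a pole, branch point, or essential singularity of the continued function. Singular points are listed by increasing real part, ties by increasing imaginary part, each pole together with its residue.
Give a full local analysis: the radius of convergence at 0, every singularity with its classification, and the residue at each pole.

Denominator factor (ψ + 1)^3: pole of order 3 at -1, modulus 1.
Denominator factor (ψ + 3/10): pole of order 1 at -3/10, modulus 3/10.
The radius of convergence is the smallest modulus among the singular points: 3/10.
At the order-3 pole -1 set g(ψ) = (ψ - (-1))^3*f(ψ) = (-ψ**2/12 - 31*ψ/13 + 9/26)/(ψ + 3/10).
Order-3 pole: residue = g''(a)/2; g''(-1) = -3915/637, so the residue is -3915/1274.
At the order-1 pole -3/10 set g(ψ) = (ψ - (-3/10))*f(ψ) = (-ψ**2/12 - 31*ψ/13 + 9/26)/(ψ + 1)**3.
Simple pole: residue = g(a) at a = -3/10, which is 3915/1274.
List the singular points by increasing real part (a conjugate pair: the negative imaginary part first).

Radius of convergence at 0: 3/10.
At -1: a pole of order 3; residue -3915/1274.
At -3/10: a pole of order 1; residue 3915/1274.


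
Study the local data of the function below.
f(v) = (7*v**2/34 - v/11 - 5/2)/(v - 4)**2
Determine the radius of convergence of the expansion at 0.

Denominator factor (v - 4)^2: pole of order 2 at 4, modulus 4.
The radius of convergence is the smallest modulus among the singular points: 4.

The radius of convergence is 4.


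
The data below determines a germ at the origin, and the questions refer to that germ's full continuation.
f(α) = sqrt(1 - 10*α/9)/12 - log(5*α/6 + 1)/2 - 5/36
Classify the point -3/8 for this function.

The point is a regular point.

There is no denominator, hence no pole anywhere.
Branch term log(1 - α/(-6/5)): argument at -3/8 is 11/16, nonzero, so -3/8 is not its branch point (a point on a principal cut is still regular for the continued germ).
Branch term sqrt(1 - α/(9/10)): argument at -3/8 is 17/12, nonzero, so -3/8 is not its branch point (a point on a principal cut is still regular for the continued germ).
So the germ continues analytically to -3/8.


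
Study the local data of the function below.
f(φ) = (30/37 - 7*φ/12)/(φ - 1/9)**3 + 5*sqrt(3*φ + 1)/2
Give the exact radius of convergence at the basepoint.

The radius of convergence is 1/9.

Denominator factor (φ - 1/9)^3: pole of order 3 at 1/9, modulus 1/9.
Branch term (5/2)*sqrt(1 - φ/(-1/3)): its argument vanishes at φ = -1/3, a square-root branch point, modulus 1/3.
The radius of convergence is the smallest modulus among the singular points: 1/9.


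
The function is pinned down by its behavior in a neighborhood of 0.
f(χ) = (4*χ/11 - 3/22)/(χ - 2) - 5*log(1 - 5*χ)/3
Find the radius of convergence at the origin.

The radius of convergence is 1/5.

Denominator factor (χ - 2): pole of order 1 at 2, modulus 2.
Branch term (-5/3)*log(1 - χ/(1/5)): its argument vanishes at χ = 1/5, a logarithmic branch point, modulus 1/5.
The radius of convergence is the smallest modulus among the singular points: 1/5.


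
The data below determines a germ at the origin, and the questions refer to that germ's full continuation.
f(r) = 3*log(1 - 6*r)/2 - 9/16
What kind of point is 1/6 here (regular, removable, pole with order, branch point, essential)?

The term (3/2)*log(1 - r/(1/6)) has argument 1 - 1/6/(1/6) = 0 at 1/6: a logarithmic (infinitely-sheeted) branch point; the remaining terms are analytic or single-valued there.

The point is a logarithmic branch point.


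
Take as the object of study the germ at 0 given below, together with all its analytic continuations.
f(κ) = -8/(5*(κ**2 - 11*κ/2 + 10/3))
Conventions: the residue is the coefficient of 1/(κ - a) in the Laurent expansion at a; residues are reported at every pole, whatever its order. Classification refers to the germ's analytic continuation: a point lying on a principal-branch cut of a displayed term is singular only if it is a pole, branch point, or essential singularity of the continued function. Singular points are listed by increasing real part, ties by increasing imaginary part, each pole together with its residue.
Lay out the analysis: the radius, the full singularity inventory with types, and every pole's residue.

Denominator factor (κ**2 - 11*κ/2 + 10/3): discriminant 203/12, real irrational roots 11/4 + (1/12)*sqrt(609) and 11/4 - (1/12)*sqrt(609); poles of order 1, moduli 11/4 + (1/12)*sqrt(609) and 11/4 - (1/12)*sqrt(609).
The radius of convergence is the smallest modulus among the singular points: 11/4 - (1/12)*sqrt(609).
The factor κ**2 - 11*κ/2 + 10/3 splits as (κ - a)(κ - a') with a = 11/4 - (1/12)*sqrt(609), a' = 11/4 + (1/12)*sqrt(609). At the order-1 pole a set g(κ) = (κ - a)*f(κ) = [-8/5] / (κ - a').
Simple pole: residue = g(a) at a = 11/4 - (1/12)*sqrt(609), which is (16/1015)*sqrt(609).
The factor κ**2 - 11*κ/2 + 10/3 splits as (κ - a)(κ - a') with a = 11/4 + (1/12)*sqrt(609), a' = 11/4 - (1/12)*sqrt(609). At the order-1 pole a set g(κ) = (κ - a)*f(κ) = [-8/5] / (κ - a').
Simple pole: residue = g(a) at a = 11/4 + (1/12)*sqrt(609), which is -(16/1015)*sqrt(609).
List the singular points by increasing real part (a conjugate pair: the negative imaginary part first).

Radius of convergence at 0: 11/4 - (1/12)*sqrt(609).
At 11/4 - (1/12)*sqrt(609): a pole of order 1; residue (16/1015)*sqrt(609).
At 11/4 + (1/12)*sqrt(609): a pole of order 1; residue -(16/1015)*sqrt(609).


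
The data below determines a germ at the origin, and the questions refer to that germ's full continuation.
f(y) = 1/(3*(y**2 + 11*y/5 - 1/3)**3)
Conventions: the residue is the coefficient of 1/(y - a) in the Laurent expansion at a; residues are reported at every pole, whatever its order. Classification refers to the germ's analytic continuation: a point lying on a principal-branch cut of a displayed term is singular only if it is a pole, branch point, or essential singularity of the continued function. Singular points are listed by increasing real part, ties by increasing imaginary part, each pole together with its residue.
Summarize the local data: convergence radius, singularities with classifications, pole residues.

Radius of convergence at 0: -11/10 + (1/30)*sqrt(1389).
At -11/10 - (1/30)*sqrt(1389): a pole of order 3; residue -(56250/99252847)*sqrt(1389).
At -11/10 + (1/30)*sqrt(1389): a pole of order 3; residue (56250/99252847)*sqrt(1389).

Denominator factor (y**2 + 11*y/5 - 1/3)^3: discriminant 463/75, real irrational roots -11/10 + (1/30)*sqrt(1389) and -11/10 - (1/30)*sqrt(1389); poles of order 3, moduli -11/10 + (1/30)*sqrt(1389) and 11/10 + (1/30)*sqrt(1389).
The radius of convergence is the smallest modulus among the singular points: -11/10 + (1/30)*sqrt(1389).
The factor y**2 + 11*y/5 - 1/3 splits as (y - a)(y - a') with a = -11/10 - (1/30)*sqrt(1389), a' = -11/10 + (1/30)*sqrt(1389). At the order-3 pole a set g(y) = (y - a)^3*f(y) = [1/3] / (y - a')^3.
Order-3 pole: residue = g''(a)/2; g''(-11/10 - (1/30)*sqrt(1389)) = -(112500/99252847)*sqrt(1389), so the residue is -(56250/99252847)*sqrt(1389).
The factor y**2 + 11*y/5 - 1/3 splits as (y - a)(y - a') with a = -11/10 + (1/30)*sqrt(1389), a' = -11/10 - (1/30)*sqrt(1389). At the order-3 pole a set g(y) = (y - a)^3*f(y) = [1/3] / (y - a')^3.
Order-3 pole: residue = g''(a)/2; g''(-11/10 + (1/30)*sqrt(1389)) = (112500/99252847)*sqrt(1389), so the residue is (56250/99252847)*sqrt(1389).
List the singular points by increasing real part (a conjugate pair: the negative imaginary part first).


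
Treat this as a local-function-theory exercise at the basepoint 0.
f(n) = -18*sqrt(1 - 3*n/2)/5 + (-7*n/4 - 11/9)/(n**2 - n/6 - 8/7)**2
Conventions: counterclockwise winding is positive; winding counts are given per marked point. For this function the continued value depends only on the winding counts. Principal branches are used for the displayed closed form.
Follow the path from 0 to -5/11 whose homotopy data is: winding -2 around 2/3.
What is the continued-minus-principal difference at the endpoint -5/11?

Continued minus principal equals 0.

The rational part is single-valued and drops out of the difference; each branch term changes only by its own monodromy.
(-18/5)*sqrt(1 - n/(2/3)): winding -2 is even, the square root returns to the same sheet, contribution 0.
Summing the contributions at n = -5/11 gives 0.


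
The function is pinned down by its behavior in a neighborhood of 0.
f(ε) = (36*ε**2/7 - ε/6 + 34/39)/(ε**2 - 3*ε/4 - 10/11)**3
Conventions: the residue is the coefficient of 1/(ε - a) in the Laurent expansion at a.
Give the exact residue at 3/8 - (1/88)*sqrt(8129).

The factor ε**2 - 3*ε/4 - 10/11 splits as (ε - a)(ε - a') with a = 3/8 - (1/88)*sqrt(8129), a' = 3/8 + (1/88)*sqrt(8129). At the order-3 pole a set g(ε) = (ε - a)^3*f(ε) = [36*ε**2/7 - ε/6 + 34/39] / (ε - a')^3.
Order-3 pole: residue = g''(a)/2; g''(3/8 - (1/88)*sqrt(8129)) = (36126464/36726091129)*sqrt(8129), so the residue is (18063232/36726091129)*sqrt(8129).

The residue is (18063232/36726091129)*sqrt(8129).


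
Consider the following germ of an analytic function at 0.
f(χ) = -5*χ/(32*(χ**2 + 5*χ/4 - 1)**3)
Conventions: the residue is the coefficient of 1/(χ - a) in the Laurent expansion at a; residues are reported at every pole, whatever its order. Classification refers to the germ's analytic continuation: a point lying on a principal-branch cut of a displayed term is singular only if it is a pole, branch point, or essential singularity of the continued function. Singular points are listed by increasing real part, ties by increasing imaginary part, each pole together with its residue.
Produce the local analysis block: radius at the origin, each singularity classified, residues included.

Radius of convergence at 0: -5/8 + (1/8)*sqrt(89).
At -5/8 - (1/8)*sqrt(89): a pole of order 3; residue -(600/704969)*sqrt(89).
At -5/8 + (1/8)*sqrt(89): a pole of order 3; residue (600/704969)*sqrt(89).

Denominator factor (χ**2 + 5*χ/4 - 1)^3: discriminant 89/16, real irrational roots -5/8 + (1/8)*sqrt(89) and -5/8 - (1/8)*sqrt(89); poles of order 3, moduli -5/8 + (1/8)*sqrt(89) and 5/8 + (1/8)*sqrt(89).
The radius of convergence is the smallest modulus among the singular points: -5/8 + (1/8)*sqrt(89).
The factor χ**2 + 5*χ/4 - 1 splits as (χ - a)(χ - a') with a = -5/8 - (1/8)*sqrt(89), a' = -5/8 + (1/8)*sqrt(89). At the order-3 pole a set g(χ) = (χ - a)^3*f(χ) = [-5*χ/32] / (χ - a')^3.
Order-3 pole: residue = g''(a)/2; g''(-5/8 - (1/8)*sqrt(89)) = -(1200/704969)*sqrt(89), so the residue is -(600/704969)*sqrt(89).
The factor χ**2 + 5*χ/4 - 1 splits as (χ - a)(χ - a') with a = -5/8 + (1/8)*sqrt(89), a' = -5/8 - (1/8)*sqrt(89). At the order-3 pole a set g(χ) = (χ - a)^3*f(χ) = [-5*χ/32] / (χ - a')^3.
Order-3 pole: residue = g''(a)/2; g''(-5/8 + (1/8)*sqrt(89)) = (1200/704969)*sqrt(89), so the residue is (600/704969)*sqrt(89).
List the singular points by increasing real part (a conjugate pair: the negative imaginary part first).


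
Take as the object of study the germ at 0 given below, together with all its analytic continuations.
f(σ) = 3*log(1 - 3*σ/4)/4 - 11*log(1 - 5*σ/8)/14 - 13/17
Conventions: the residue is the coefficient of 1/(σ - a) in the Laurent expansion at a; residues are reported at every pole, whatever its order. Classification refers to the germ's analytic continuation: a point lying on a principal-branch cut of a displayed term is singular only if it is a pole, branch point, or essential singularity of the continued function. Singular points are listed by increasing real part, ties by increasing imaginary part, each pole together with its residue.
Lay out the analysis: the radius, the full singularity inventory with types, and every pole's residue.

Branch term (3/4)*log(1 - σ/(4/3)): its argument vanishes at σ = 4/3, a logarithmic branch point, modulus 4/3.
Branch term (-11/14)*log(1 - σ/(8/5)): its argument vanishes at σ = 8/5, a logarithmic branch point, modulus 8/5.
The radius of convergence is the smallest modulus among the singular points: 4/3.
List the singular points by increasing real part (a conjugate pair: the negative imaginary part first).

Radius of convergence at 0: 4/3.
At 4/3: a logarithmic branch point.
At 8/5: a logarithmic branch point.


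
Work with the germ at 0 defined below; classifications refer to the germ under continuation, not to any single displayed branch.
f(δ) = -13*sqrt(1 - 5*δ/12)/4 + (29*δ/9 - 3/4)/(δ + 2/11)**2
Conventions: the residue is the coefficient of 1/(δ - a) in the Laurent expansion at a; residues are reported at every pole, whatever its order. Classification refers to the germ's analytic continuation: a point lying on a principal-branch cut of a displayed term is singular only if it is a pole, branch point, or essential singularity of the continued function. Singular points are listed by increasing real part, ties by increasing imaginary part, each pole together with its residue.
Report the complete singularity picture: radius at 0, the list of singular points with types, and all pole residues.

Denominator factor (δ + 2/11)^2: pole of order 2 at -2/11, modulus 2/11.
Branch term (-13/4)*sqrt(1 - δ/(12/5)): its argument vanishes at δ = 12/5, a square-root branch point, modulus 12/5.
The radius of convergence is the smallest modulus among the singular points: 2/11.
The branch term is analytic at -2/11 and contributes nothing to the residue; only the rational part matters.
At the order-2 pole -2/11 set g(δ) = (δ - (-2/11))^2*(rational part) = 29*δ/9 - 3/4.
Order-2 pole: residue = g'(a); g'(-2/11) = 29/9, so the residue is 29/9.
List the singular points by increasing real part (a conjugate pair: the negative imaginary part first).

Radius of convergence at 0: 2/11.
At -2/11: a pole of order 2; residue 29/9.
At 12/5: an algebraic (square-root) branch point.


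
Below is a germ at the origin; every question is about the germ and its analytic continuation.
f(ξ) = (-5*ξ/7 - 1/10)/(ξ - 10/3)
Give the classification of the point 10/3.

The denominator factor ξ - 10/3 vanishes at 10/3 and appears to the power 1; the numerator there equals -521/210, nonzero, and no other factor vanishes.
Hence a pole whose order is the multiplicity, 1.

The point is a pole of order 1.


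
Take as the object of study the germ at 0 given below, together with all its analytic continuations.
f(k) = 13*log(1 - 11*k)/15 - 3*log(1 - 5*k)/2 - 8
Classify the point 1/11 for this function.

The point is a logarithmic branch point.

The term (13/15)*log(1 - k/(1/11)) has argument 1 - 1/11/(1/11) = 0 at 1/11: a logarithmic (infinitely-sheeted) branch point; the remaining terms are analytic or single-valued there.


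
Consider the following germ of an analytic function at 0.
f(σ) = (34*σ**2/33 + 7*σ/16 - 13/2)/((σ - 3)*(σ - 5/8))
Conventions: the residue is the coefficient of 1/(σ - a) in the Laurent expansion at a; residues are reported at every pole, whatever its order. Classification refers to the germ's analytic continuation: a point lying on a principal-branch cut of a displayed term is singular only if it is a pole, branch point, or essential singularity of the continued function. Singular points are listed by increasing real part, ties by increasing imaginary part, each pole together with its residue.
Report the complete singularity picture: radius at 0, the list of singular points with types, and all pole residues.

Denominator factor (σ - 3): pole of order 1 at 3, modulus 3.
Denominator factor (σ - 5/8): pole of order 1 at 5/8, modulus 5/8.
The radius of convergence is the smallest modulus among the singular points: 5/8.
At the order-1 pole 5/8 set g(σ) = (σ - (5/8))*f(σ) = (34*σ**2/33 + 7*σ/16 - 13/2)/(σ - 3).
Simple pole: residue = g(a) at a = 5/8, which is 24601/10032.
At the order-1 pole 3 set g(σ) = (σ - (3))*f(σ) = (34*σ**2/33 + 7*σ/16 - 13/2)/(σ - 5/8).
Simple pole: residue = g(a) at a = 3, which is 719/418.
List the singular points by increasing real part (a conjugate pair: the negative imaginary part first).

Radius of convergence at 0: 5/8.
At 5/8: a pole of order 1; residue 24601/10032.
At 3: a pole of order 1; residue 719/418.


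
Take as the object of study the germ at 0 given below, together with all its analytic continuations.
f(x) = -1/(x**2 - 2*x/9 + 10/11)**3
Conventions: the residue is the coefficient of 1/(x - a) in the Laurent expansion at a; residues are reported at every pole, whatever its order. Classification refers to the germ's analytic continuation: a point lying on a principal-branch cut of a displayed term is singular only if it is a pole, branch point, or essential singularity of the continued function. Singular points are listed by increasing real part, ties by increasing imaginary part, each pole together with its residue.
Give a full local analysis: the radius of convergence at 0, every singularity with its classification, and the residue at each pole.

Radius of convergence at 0: (1/11)*sqrt(110).
At (1/9) - ((1/99)*sqrt(8789))*i: a pole of order 3; residue -((21434787/8161318384)*sqrt(8789))*i.
At (1/9) + ((1/99)*sqrt(8789))*i: a pole of order 3; residue ((21434787/8161318384)*sqrt(8789))*i.

Denominator factor (x**2 - 2*x/9 + 10/11)^3: discriminant -3196/891, complex-conjugate roots (1/9) + ((1/99)*sqrt(8789))*i and (1/9) - ((1/99)*sqrt(8789))*i; poles of order 3, moduli (1/11)*sqrt(110) and (1/11)*sqrt(110).
The radius of convergence is the smallest modulus among the singular points: (1/11)*sqrt(110).
The factor x**2 - 2*x/9 + 10/11 splits as (x - a)(x - a') with a = (1/9) - ((1/99)*sqrt(8789))*i, a' = (1/9) + ((1/99)*sqrt(8789))*i. At the order-3 pole a set g(x) = (x - a)^3*f(x) = [-1] / (x - a')^3.
Order-3 pole: residue = g''(a)/2; g''((1/9) - ((1/99)*sqrt(8789))*i) = -((21434787/4080659192)*sqrt(8789))*i, so the residue is -((21434787/8161318384)*sqrt(8789))*i.
The factor x**2 - 2*x/9 + 10/11 splits as (x - a)(x - a') with a = (1/9) + ((1/99)*sqrt(8789))*i, a' = (1/9) - ((1/99)*sqrt(8789))*i. At the order-3 pole a set g(x) = (x - a)^3*f(x) = [-1] / (x - a')^3.
Order-3 pole: residue = g''(a)/2; g''((1/9) + ((1/99)*sqrt(8789))*i) = ((21434787/4080659192)*sqrt(8789))*i, so the residue is ((21434787/8161318384)*sqrt(8789))*i.
List the singular points by increasing real part (a conjugate pair: the negative imaginary part first).


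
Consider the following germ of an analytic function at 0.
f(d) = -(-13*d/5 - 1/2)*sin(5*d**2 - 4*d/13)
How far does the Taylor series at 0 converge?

The factor -sin(5*d**2 - 4*d/13) is entire and contributes no finite singular point.
The polynomial part has no poles.
No finite singular points: the Taylor series at 0 converges everywhere.

The radius of convergence is infinite.


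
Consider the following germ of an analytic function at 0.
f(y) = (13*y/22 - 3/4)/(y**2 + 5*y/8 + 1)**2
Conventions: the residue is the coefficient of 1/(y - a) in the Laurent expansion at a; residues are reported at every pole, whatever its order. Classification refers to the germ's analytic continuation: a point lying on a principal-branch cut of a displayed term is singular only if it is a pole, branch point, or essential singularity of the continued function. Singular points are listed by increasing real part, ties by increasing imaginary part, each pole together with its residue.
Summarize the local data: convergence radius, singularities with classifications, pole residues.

Denominator factor (y**2 + 5*y/8 + 1)^2: discriminant -231/64, complex-conjugate roots (-5/16) + ((1/16)*sqrt(231))*i and (-5/16) - ((1/16)*sqrt(231))*i; poles of order 2, moduli 1 and 1.
The radius of convergence is the smallest modulus among the singular points: 1.
The factor y**2 + 5*y/8 + 1 splits as (y - a)(y - a') with a = (-5/16) - ((1/16)*sqrt(231))*i, a' = (-5/16) + ((1/16)*sqrt(231))*i. At the order-2 pole a set g(y) = (y - a)^2*f(y) = [13*y/22 - 3/4] / (y - a')^2.
Order-2 pole: residue = g'(a); g'((-5/16) - ((1/16)*sqrt(231))*i) = -((1504/83853)*sqrt(231))*i, so the residue is -((1504/83853)*sqrt(231))*i.
The factor y**2 + 5*y/8 + 1 splits as (y - a)(y - a') with a = (-5/16) + ((1/16)*sqrt(231))*i, a' = (-5/16) - ((1/16)*sqrt(231))*i. At the order-2 pole a set g(y) = (y - a)^2*f(y) = [13*y/22 - 3/4] / (y - a')^2.
Order-2 pole: residue = g'(a); g'((-5/16) + ((1/16)*sqrt(231))*i) = ((1504/83853)*sqrt(231))*i, so the residue is ((1504/83853)*sqrt(231))*i.
List the singular points by increasing real part (a conjugate pair: the negative imaginary part first).

Radius of convergence at 0: 1.
At (-5/16) - ((1/16)*sqrt(231))*i: a pole of order 2; residue -((1504/83853)*sqrt(231))*i.
At (-5/16) + ((1/16)*sqrt(231))*i: a pole of order 2; residue ((1504/83853)*sqrt(231))*i.


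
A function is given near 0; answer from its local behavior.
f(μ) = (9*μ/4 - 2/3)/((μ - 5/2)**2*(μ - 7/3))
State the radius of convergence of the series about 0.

Denominator factor (μ - 7/3): pole of order 1 at 7/3, modulus 7/3.
Denominator factor (μ - 5/2)^2: pole of order 2 at 5/2, modulus 5/2.
The radius of convergence is the smallest modulus among the singular points: 7/3.

The radius of convergence is 7/3.


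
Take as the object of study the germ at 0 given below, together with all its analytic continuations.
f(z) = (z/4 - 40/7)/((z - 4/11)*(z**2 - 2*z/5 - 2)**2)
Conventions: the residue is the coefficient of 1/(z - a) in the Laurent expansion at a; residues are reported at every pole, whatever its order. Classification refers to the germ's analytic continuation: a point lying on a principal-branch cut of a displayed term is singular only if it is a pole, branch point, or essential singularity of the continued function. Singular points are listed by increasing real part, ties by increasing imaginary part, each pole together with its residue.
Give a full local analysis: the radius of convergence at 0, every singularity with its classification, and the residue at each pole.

Radius of convergence at 0: 4/11.
At 1/5 - (1/5)*sqrt(51): a pole of order 2; residue 14408075/20769336 - (163468525/12004676208)*sqrt(51).
At 4/11: a pole of order 1; residue -14408075/10384668.
At 1/5 + (1/5)*sqrt(51): a pole of order 2; residue 14408075/20769336 + (163468525/12004676208)*sqrt(51).

Denominator factor (z**2 - 2*z/5 - 2)^2: discriminant 204/25, real irrational roots 1/5 + (1/5)*sqrt(51) and 1/5 - (1/5)*sqrt(51); poles of order 2, moduli 1/5 + (1/5)*sqrt(51) and -1/5 + (1/5)*sqrt(51).
Denominator factor (z - 4/11): pole of order 1 at 4/11, modulus 4/11.
The radius of convergence is the smallest modulus among the singular points: 4/11.
The factor z**2 - 2*z/5 - 2 splits as (z - a)(z - a') with a = 1/5 - (1/5)*sqrt(51), a' = 1/5 + (1/5)*sqrt(51). At the order-2 pole a set g(z) = (z - a)^2*f(z) = [(z/4 - 40/7)/(z - 4/11)] / (z - a')^2.
Order-2 pole: residue = g'(a); g'(1/5 - (1/5)*sqrt(51)) = 14408075/20769336 - (163468525/12004676208)*sqrt(51), so the residue is 14408075/20769336 - (163468525/12004676208)*sqrt(51).
At the order-1 pole 4/11 set g(z) = (z - (4/11))*f(z) = (z/4 - 40/7)/(z**2 - 2*z/5 - 2)**2.
Simple pole: residue = g(a) at a = 4/11, which is -14408075/10384668.
The factor z**2 - 2*z/5 - 2 splits as (z - a)(z - a') with a = 1/5 + (1/5)*sqrt(51), a' = 1/5 - (1/5)*sqrt(51). At the order-2 pole a set g(z) = (z - a)^2*f(z) = [(z/4 - 40/7)/(z - 4/11)] / (z - a')^2.
Order-2 pole: residue = g'(a); g'(1/5 + (1/5)*sqrt(51)) = 14408075/20769336 + (163468525/12004676208)*sqrt(51), so the residue is 14408075/20769336 + (163468525/12004676208)*sqrt(51).
List the singular points by increasing real part (a conjugate pair: the negative imaginary part first).


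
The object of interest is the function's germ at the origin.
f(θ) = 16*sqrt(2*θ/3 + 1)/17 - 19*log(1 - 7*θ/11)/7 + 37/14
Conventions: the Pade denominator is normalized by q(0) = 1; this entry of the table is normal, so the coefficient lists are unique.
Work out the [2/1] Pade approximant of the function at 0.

Taylor coefficients needed (expand at 0): a_0 = 853/238, a_1 = 1145/561, a_2 = 18413/37026, a_3 = 153091/610929.
Write the denominator as Q(θ) = 1 + q1*θ. Requiring Q*f - P = O(θ^4) with deg P <= 2 kills the coefficients of θ^3..θ^3 in Q*f:
  θ^3: a_3 + q1*a_2 = 0, i.e. 153091/610929 + (18413/37026)*q1 = 0.
Solving this linear system: q1 = -306182/607629.
The numerator is Q*f truncated at degree 2: P0 = a_0 = 853/238; P1 = a_1 + q1*a_0 = 5664524/24102617; P2 = a_2 + q1*a_1 = -362118211/681759738.

The Pade approximant has numerator coefficients [853/238, 5664524/24102617, -362118211/681759738]; denominator coefficients [1, -306182/607629].


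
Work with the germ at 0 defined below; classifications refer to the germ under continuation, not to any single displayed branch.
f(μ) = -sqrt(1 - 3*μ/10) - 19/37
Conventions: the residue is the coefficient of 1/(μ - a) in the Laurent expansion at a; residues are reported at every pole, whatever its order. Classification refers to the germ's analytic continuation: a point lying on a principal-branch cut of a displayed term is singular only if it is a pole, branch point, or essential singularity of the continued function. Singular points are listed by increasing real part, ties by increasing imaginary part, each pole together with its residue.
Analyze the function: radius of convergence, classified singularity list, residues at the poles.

Branch term (-1)*sqrt(1 - μ/(10/3)): its argument vanishes at μ = 10/3, a square-root branch point, modulus 10/3.
The radius of convergence is the smallest modulus among the singular points: 10/3.

Radius of convergence at 0: 10/3.
At 10/3: an algebraic (square-root) branch point.


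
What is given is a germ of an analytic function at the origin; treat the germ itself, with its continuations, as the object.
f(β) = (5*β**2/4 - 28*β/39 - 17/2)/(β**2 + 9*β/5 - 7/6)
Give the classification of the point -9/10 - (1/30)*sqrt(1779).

The point is a pole of order 1.

The denominator factor β**2 + 9*β/5 - 7/6 vanishes at -9/10 - (1/30)*sqrt(1779) and appears to the power 1; the numerator there equals -3409/780 + (463/4680)*sqrt(1779), nonzero, and no other factor vanishes.
Hence a pole whose order is the multiplicity, 1.


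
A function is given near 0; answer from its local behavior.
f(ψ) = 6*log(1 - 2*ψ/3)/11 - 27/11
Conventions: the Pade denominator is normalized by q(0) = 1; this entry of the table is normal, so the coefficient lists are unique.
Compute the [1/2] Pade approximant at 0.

Taylor coefficients needed (expand at 0): a_0 = -27/11, a_1 = -4/11, a_2 = -4/33, a_3 = -16/297.
Write the denominator as Q(ψ) = 1 + q1*ψ + q2*ψ^2. Requiring Q*f - P = O(ψ^4) with deg P <= 1 kills the coefficients of ψ^2..ψ^3 in Q*f:
  ψ^2: a_2 + q1*a_1 + q2*a_0 = 0, i.e. -4/33 + (-4/11)*q1 + (-27/11)*q2 = 0.
  ψ^3: a_3 + q1*a_2 + q2*a_1 = 0, i.e. -16/297 + (-4/33)*q1 + (-4/11)*q2 = 0.
Solving this linear system: q1 = -8/15, q2 = 4/135.
The numerator is Q*f truncated at degree 1: P0 = a_0 = -27/11; P1 = a_1 + q1*a_0 = 52/55.

The Pade approximant has numerator coefficients [-27/11, 52/55]; denominator coefficients [1, -8/15, 4/135].


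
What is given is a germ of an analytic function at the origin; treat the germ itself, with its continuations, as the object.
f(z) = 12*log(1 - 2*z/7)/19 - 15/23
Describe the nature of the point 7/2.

The point is a logarithmic branch point.

The term (12/19)*log(1 - z/(7/2)) has argument 1 - 7/2/(7/2) = 0 at 7/2: a logarithmic (infinitely-sheeted) branch point; the remaining terms are analytic or single-valued there.


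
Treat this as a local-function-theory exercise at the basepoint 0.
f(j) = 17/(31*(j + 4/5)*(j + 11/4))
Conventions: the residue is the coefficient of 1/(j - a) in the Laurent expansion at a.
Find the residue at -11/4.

At the order-1 pole -11/4 set g(j) = (j - (-11/4))*f(j) = 17/(31*(j + 4/5)).
Simple pole: residue = g(a) at a = -11/4, which is -340/1209.

The residue is -340/1209.


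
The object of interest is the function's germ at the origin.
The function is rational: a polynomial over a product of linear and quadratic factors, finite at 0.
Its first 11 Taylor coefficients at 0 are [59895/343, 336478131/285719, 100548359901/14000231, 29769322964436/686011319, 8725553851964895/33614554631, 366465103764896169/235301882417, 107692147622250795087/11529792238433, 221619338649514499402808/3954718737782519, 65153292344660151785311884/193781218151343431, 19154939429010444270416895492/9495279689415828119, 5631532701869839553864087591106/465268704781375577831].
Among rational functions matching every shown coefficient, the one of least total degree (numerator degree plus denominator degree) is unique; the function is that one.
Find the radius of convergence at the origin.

The radius of convergence is 1/6.

No rational of total degree below 9 reproduces all 11 coefficients; solving the [2/7] Pade equations on them gives f(γ) = (-33*γ**2 + 9*γ/17 + 15/2)/((γ - 1/6)*(γ**2 + γ/7 - 7/11)**3), whose expansion matches every shown term.
Denominator factor (γ - 1/6): pole of order 1 at 1/6, modulus 1/6.
Denominator factor (γ**2 + γ/7 - 7/11)^3: discriminant 1383/539, real irrational roots -1/14 + (1/154)*sqrt(15213) and -1/14 - (1/154)*sqrt(15213); poles of order 3, moduli -1/14 + (1/154)*sqrt(15213) and 1/14 + (1/154)*sqrt(15213).
The radius of convergence is the smallest modulus among the singular points: 1/6.


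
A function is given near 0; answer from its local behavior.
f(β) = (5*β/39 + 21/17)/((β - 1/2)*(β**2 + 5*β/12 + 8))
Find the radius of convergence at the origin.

Denominator factor (β**2 + 5*β/12 + 8): discriminant -4583/144, complex-conjugate roots (-5/24) + ((1/24)*sqrt(4583))*i and (-5/24) - ((1/24)*sqrt(4583))*i; poles of order 1, moduli (2)*sqrt(2) and (2)*sqrt(2).
Denominator factor (β - 1/2): pole of order 1 at 1/2, modulus 1/2.
The radius of convergence is the smallest modulus among the singular points: 1/2.

The radius of convergence is 1/2.


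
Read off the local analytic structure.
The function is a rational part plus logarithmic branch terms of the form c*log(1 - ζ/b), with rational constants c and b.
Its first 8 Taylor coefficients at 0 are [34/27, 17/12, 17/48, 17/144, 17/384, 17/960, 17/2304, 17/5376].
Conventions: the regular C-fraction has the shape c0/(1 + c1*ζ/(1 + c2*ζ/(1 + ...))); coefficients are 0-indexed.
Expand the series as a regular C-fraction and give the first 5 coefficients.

Taylor coefficients (read off): a_0 = 34/27, a_1 = 17/12, a_2 = 17/48, a_3 = 17/144, a_4 = 17/384.
c0 = a_0 = 34/27. Peel one level at a time: if S = 1 + c*ζ/S' with S'(0) = 1, then c is the ζ-coefficient of S and S' = c*ζ/(S - 1).
S_1 = c0/f = 1 + (-9/8)*ζ + (63/64)*ζ^2 + ...; c1 = -9/8.
S_2 = c1*ζ/(S_1 - 1) = 1 + (7/8)*ζ + (-1/48)*ζ^2 + ...; c2 = 7/8.
S_3 = c2*ζ/(S_2 - 1) = 1 + (1/42)*ζ + (23/3528)*ζ^2 + ...; c3 = 1/42.
S_4 = c3*ζ/(S_3 - 1) = 1 + (-23/84)*ζ + ...; c4 = -23/84.

The regular C-fraction coefficients are [34/27, -9/8, 7/8, 1/42, -23/84].


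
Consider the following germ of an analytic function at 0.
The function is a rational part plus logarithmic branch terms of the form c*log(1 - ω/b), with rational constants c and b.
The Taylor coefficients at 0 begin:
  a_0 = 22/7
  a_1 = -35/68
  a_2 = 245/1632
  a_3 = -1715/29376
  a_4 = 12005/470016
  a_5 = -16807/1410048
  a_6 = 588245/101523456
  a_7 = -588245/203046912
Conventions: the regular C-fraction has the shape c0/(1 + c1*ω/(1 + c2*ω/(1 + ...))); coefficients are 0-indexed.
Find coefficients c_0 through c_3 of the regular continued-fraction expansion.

Taylor coefficients (read off): a_0 = 22/7, a_1 = -35/68, a_2 = 245/1632, a_3 = -1715/29376.
c0 = a_0 = 22/7. Peel one level at a time: if S = 1 + c*ω/S' with S'(0) = 1, then c is the ω-coefficient of S and S' = c*ω/(S - 1).
S_1 = c0/f = 1 + (245/1496)*ω + (-70315/3357024)*ω^2 + ...; c1 = 245/1496.
S_2 = c1*ω/(S_1 - 1) = 1 + (287/2244)*ω + (-49/1728)*ω^2 + ...; c2 = 287/2244.
S_3 = c2*ω/(S_2 - 1) = 1 + (1309/5904)*ω + ...; c3 = 1309/5904.

The regular C-fraction coefficients are [22/7, 245/1496, 287/2244, 1309/5904].
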